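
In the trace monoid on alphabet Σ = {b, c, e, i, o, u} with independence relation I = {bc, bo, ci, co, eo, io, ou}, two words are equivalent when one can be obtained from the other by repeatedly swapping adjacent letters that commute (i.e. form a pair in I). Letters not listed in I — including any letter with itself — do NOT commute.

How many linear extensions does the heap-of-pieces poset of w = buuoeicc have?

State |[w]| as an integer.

0(b) covers ∅
1(u) covers 0:b
2(u) covers 1:u
3(o) covers ∅
4(e) covers 2:u
5(i) covers 4:e
6(c) covers 4:e
7(c) covers 6:c
floor of heap: 0:b, 3:o
completions by unplaced set U, small U first (add the entries for U minus each lowest piece of U):
  |U|=1: {3}:1  {5}:1  {7}:1
  |U|=2: {3,5}:2  {3,7}:2  {5,7}:2  {6,7}:1
  |U|=3: {3,5,7}:6  {3,6,7}:3  {5,6,7}:3
  |U|=4: {3,5,6,7}:12  {4,5,6,7}:3
  |U|=5: {2,4,5,6,7}:3  {3,4,5,6,7}:15
  |U|=6: {1,2,4,5,6,7}:3  {2,3,4,5,6,7}:18
  start at 0(b): 21
  start at 3(o): 3
sum over floor = 24

24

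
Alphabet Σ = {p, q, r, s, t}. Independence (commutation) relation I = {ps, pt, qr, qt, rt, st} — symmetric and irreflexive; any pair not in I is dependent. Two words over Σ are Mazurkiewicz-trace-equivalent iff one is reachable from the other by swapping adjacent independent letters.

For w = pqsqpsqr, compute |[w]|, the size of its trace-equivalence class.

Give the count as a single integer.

piece 0:p — minimal
piece 1:q rests on {0:p}
piece 2:s rests on {1:q}
piece 3:q rests on {2:s}
piece 4:p rests on {3:q}
piece 5:s rests on {3:q}
piece 6:q rests on {4:p, 5:s}
piece 7:r rests on {4:p, 5:s}
minimal pieces: {0:p}
ways to finish when only these pieces remain (= sum over removing one remaining piece with nothing left below it):
  1 left: {6}→1  {7}→1
  2 left: {6,7}→2
  3 left: {4,6,7}→2  {5,6,7}→2
  4 left: {4,5,6,7}→4
  5 left: {3,4,5,6,7}→4
  6 left: {2,3,4,5,6,7}→4
  placing 0:p first → 4 extensions

4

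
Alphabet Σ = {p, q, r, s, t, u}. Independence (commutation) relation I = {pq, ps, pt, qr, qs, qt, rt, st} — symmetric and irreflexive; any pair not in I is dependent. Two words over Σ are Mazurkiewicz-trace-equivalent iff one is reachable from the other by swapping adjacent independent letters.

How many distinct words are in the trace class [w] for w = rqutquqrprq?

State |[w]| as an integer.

40

drop 0:r onto floor
drop 1:q onto floor
drop 2:u onto {0:r, 1:q}
drop 3:t onto {2:u}
drop 4:q onto {2:u}
drop 5:u onto {3:t, 4:q}
drop 6:q onto {5:u}
drop 7:r onto {5:u}
drop 8:p onto {7:r}
drop 9:r onto {8:p}
drop 10:q onto {6:q}
ground layer = {0:r, 1:q}
drop-orders for the pieces not yet dropped (sum over which currently-grounded one goes next):
  1 to go: {9} 1  {10} 1
  2 to go: {6,10} 1  {8,9} 1  {9,10} 2
  3 to go: {6,9,10} 3  {7,8,9} 1  {8,9,10} 3
  4 to go: {6,8,9,10} 6  {7,8,9,10} 4
  5 to go: {6,7,8,9,10} 10
  6 to go: {5,6,7,8,9,10} 10
  7 to go: {3,5,6,7,8,9,10} 10  {4,5,6,7,8,9,10} 10
  8 to go: {3,4,5,6,7,8,9,10} 20
  9 to go: {2,3,4,5,6,7,8,9,10} 20
  if 0:r drops first: 20 orders
  if 1:q drops first: 20 orders
heap linearizations: 40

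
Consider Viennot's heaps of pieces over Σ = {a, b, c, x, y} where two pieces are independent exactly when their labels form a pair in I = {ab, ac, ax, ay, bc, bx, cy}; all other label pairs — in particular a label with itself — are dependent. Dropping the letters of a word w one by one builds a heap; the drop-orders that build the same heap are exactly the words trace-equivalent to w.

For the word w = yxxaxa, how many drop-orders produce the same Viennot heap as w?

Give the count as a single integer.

0(y) covers ∅
1(x) covers 0:y
2(x) covers 1:x
3(a) covers ∅
4(x) covers 2:x
5(a) covers 3:a
floor of heap: 0:y, 3:a
completions by unplaced set U, small U first (add the entries for U minus each lowest piece of U):
  |U|=1: {4}:1  {5}:1
  |U|=2: {2,4}:1  {3,5}:1  {4,5}:2
  |U|=3: {1,2,4}:1  {2,4,5}:3  {3,4,5}:3
  |U|=4: {0,1,2,4}:1  {1,2,4,5}:4  {2,3,4,5}:6
  start at 0(y): 10
  start at 3(a): 5
sum over floor = 15

15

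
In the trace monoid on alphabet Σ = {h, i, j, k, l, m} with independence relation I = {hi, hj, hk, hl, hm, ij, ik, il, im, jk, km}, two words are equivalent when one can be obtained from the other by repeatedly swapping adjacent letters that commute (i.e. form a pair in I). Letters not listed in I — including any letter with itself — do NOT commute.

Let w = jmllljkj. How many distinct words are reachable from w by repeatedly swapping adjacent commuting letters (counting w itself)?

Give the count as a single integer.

3

drop 0:j onto floor
drop 1:m onto {0:j}
drop 2:l onto {1:m}
drop 3:l onto {2:l}
drop 4:l onto {3:l}
drop 5:j onto {4:l}
drop 6:k onto {4:l}
drop 7:j onto {5:j}
ground layer = {0:j}
drop-orders for the pieces not yet dropped (sum over which currently-grounded one goes next):
  1 to go: {6} 1  {7} 1
  2 to go: {5,7} 1  {6,7} 2
  3 to go: {5,6,7} 3
  4 to go: {4,5,6,7} 3
  5 to go: {3,4,5,6,7} 3
  6 to go: {2,3,4,5,6,7} 3
  if 0:j drops first: 3 orders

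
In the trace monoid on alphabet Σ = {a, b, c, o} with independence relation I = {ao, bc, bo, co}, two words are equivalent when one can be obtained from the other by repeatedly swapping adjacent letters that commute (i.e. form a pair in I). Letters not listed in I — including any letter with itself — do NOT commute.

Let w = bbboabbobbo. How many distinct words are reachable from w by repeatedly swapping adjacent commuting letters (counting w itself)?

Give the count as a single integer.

drop 0:b onto floor
drop 1:b onto {0:b}
drop 2:b onto {1:b}
drop 3:o onto floor
drop 4:a onto {2:b}
drop 5:b onto {4:a}
drop 6:b onto {5:b}
drop 7:o onto {3:o}
drop 8:b onto {6:b}
drop 9:b onto {8:b}
drop 10:o onto {7:o}
ground layer = {0:b, 3:o}
drop-orders for the pieces not yet dropped (sum over which currently-grounded one goes next):
  1 to go: {9} 1  {10} 1
  2 to go: {7,10} 1  {8,9} 1  {9,10} 2
  3 to go: {3,7,10} 1  {6,8,9} 1  {7,9,10} 3  {8,9,10} 3
  4 to go: {3,7,9,10} 4  {5,6,8,9} 1  {6,8,9,10} 4  {7,8,9,10} 6
  5 to go: {3,7,8,9,10} 10  {4,5,6,8,9} 1  {5,6,8,9,10} 5  {6,7,8,9,10} 10
  6 to go: {2,4,5,6,8,9} 1  {3,6,7,8,9,10} 20  {4,5,6,8,9,10} 6  {5,6,7,8,9,10} 15
  7 to go: {1,2,4,5,6,8,9} 1  {2,4,5,6,8,9,10} 7  {3,5,6,7,8,9,10} 35  {4,5,6,7,8,9,10} 21
  8 to go: {0,1,2,4,5,6,8,9} 1  {1,2,4,5,6,8,9,10} 8  {2,4,5,6,7,8,9,10} 28  {3,4,5,6,7,8,9,10} 56
  9 to go: {0,1,2,4,5,6,8,9,10} 9  {1,2,4,5,6,7,8,9,10} 36  {2,3,4,5,6,7,8,9,10} 84
  if 0:b drops first: 120 orders
  if 3:o drops first: 45 orders
heap linearizations: 165

165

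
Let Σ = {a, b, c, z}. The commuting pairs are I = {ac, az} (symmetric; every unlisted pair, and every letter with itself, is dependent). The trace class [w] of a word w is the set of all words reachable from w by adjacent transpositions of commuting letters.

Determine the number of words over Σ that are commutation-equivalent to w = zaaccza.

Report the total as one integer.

drop 0:z onto floor
drop 1:a onto floor
drop 2:a onto {1:a}
drop 3:c onto {0:z}
drop 4:c onto {3:c}
drop 5:z onto {4:c}
drop 6:a onto {2:a}
ground layer = {0:z, 1:a}
drop-orders for the pieces not yet dropped (sum over which currently-grounded one goes next):
  1 to go: {5} 1  {6} 1
  2 to go: {2,6} 1  {4,5} 1  {5,6} 2
  3 to go: {1,2,6} 1  {2,5,6} 3  {3,4,5} 1  {4,5,6} 3
  4 to go: {0,3,4,5} 1  {1,2,5,6} 4  {2,4,5,6} 6  {3,4,5,6} 4
  5 to go: {0,3,4,5,6} 5  {1,2,4,5,6} 10  {2,3,4,5,6} 10
  if 0:z drops first: 20 orders
  if 1:a drops first: 15 orders
heap linearizations: 35

35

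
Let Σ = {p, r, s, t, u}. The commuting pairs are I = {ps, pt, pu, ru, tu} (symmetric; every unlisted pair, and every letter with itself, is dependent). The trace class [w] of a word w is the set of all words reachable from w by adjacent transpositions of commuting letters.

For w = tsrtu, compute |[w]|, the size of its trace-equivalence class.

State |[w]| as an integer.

drop 0:t onto floor
drop 1:s onto {0:t}
drop 2:r onto {1:s}
drop 3:t onto {2:r}
drop 4:u onto {1:s}
ground layer = {0:t}
drop-orders for the pieces not yet dropped (sum over which currently-grounded one goes next):
  1 to go: {3} 1  {4} 1
  2 to go: {2,3} 1  {3,4} 2
  3 to go: {2,3,4} 3
  if 0:t drops first: 3 orders

3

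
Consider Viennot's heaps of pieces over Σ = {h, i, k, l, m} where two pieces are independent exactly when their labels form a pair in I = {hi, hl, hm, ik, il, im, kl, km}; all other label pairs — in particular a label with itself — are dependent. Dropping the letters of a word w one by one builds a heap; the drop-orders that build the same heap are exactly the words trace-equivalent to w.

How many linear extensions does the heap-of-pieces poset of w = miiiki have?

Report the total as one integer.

0(m) covers ∅
1(i) covers ∅
2(i) covers 1:i
3(i) covers 2:i
4(k) covers ∅
5(i) covers 3:i
floor of heap: 0:m, 1:i, 4:k
completions by unplaced set U, small U first (add the entries for U minus each lowest piece of U):
  |U|=1: {0}:1  {4}:1  {5}:1
  |U|=2: {0,4}:2  {0,5}:2  {3,5}:1  {4,5}:2
  |U|=3: {0,3,5}:3  {0,4,5}:6  {2,3,5}:1  {3,4,5}:3
  |U|=4: {0,2,3,5}:4  {0,3,4,5}:12  {1,2,3,5}:1  {2,3,4,5}:4
  start at 0(m): 5
  start at 1(i): 20
  start at 4(k): 5
sum over floor = 30

30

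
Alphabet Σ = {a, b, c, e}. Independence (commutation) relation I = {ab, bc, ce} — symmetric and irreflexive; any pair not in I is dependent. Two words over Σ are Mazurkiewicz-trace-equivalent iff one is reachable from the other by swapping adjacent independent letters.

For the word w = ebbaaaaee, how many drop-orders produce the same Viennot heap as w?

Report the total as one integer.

15

0(e) covers ∅
1(b) covers 0:e
2(b) covers 1:b
3(a) covers 0:e
4(a) covers 3:a
5(a) covers 4:a
6(a) covers 5:a
7(e) covers 2:b, 6:a
8(e) covers 7:e
floor of heap: 0:e
completions by unplaced set U, small U first (add the entries for U minus each lowest piece of U):
  |U|=1: {8}:1
  |U|=2: {7,8}:1
  |U|=3: {2,7,8}:1  {6,7,8}:1
  |U|=4: {1,2,7,8}:1  {2,6,7,8}:2  {5,6,7,8}:1
  |U|=5: {1,2,6,7,8}:3  {2,5,6,7,8}:3  {4,5,6,7,8}:1
  |U|=6: {1,2,5,6,7,8}:6  {2,4,5,6,7,8}:4  {3,4,5,6,7,8}:1
  |U|=7: {1,2,4,5,6,7,8}:10  {2,3,4,5,6,7,8}:5
  start at 0(e): 15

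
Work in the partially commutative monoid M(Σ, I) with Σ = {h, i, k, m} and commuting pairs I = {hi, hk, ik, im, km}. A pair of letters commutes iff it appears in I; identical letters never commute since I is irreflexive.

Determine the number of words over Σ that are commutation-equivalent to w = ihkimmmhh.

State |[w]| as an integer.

drop 0:i onto floor
drop 1:h onto floor
drop 2:k onto floor
drop 3:i onto {0:i}
drop 4:m onto {1:h}
drop 5:m onto {4:m}
drop 6:m onto {5:m}
drop 7:h onto {6:m}
drop 8:h onto {7:h}
ground layer = {0:i, 1:h, 2:k}
drop-orders for the pieces not yet dropped (sum over which currently-grounded one goes next):
  1 to go: {2} 1  {3} 1  {8} 1
  2 to go: {0,3} 1  {2,3} 2  {2,8} 2  {3,8} 2  {7,8} 1
  3 to go: {0,2,3} 3  {0,3,8} 3  {2,3,8} 6  {2,7,8} 3  {3,7,8} 3  {6,7,8} 1
  4 to go: {0,2,3,8} 12  {0,3,7,8} 6  {2,3,7,8} 12  {2,6,7,8} 4  {3,6,7,8} 4  {5,6,7,8} 1
  5 to go: {0,2,3,7,8} 30  {0,3,6,7,8} 10  {2,3,6,7,8} 20  {2,5,6,7,8} 5  {3,5,6,7,8} 5  {4,5,6,7,8} 1
  6 to go: {0,2,3,6,7,8} 60  {0,3,5,6,7,8} 15  {1,4,5,6,7,8} 1  {2,3,5,6,7,8} 30  {2,4,5,6,7,8} 6  {3,4,5,6,7,8} 6
  7 to go: {0,2,3,5,6,7,8} 105  {0,3,4,5,6,7,8} 21  {1,2,4,5,6,7,8} 7  {1,3,4,5,6,7,8} 7  {2,3,4,5,6,7,8} 42
  if 0:i drops first: 56 orders
  if 1:h drops first: 168 orders
  if 2:k drops first: 28 orders
heap linearizations: 252

252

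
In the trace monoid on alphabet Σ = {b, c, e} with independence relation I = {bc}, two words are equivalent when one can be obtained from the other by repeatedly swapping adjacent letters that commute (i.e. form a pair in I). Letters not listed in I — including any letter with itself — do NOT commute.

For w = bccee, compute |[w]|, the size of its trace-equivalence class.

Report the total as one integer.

0(b) covers ∅
1(c) covers ∅
2(c) covers 1:c
3(e) covers 0:b, 2:c
4(e) covers 3:e
floor of heap: 0:b, 1:c
completions by unplaced set U, small U first (add the entries for U minus each lowest piece of U):
  |U|=1: {4}:1
  |U|=2: {3,4}:1
  |U|=3: {0,3,4}:1  {2,3,4}:1
  start at 0(b): 1
  start at 1(c): 2
sum over floor = 3

3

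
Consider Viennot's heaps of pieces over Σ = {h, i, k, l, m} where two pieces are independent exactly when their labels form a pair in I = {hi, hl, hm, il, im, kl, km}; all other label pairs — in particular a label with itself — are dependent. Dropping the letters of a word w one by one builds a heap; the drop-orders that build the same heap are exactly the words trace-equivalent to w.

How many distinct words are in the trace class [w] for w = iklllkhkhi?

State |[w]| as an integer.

240

piece 0:i — minimal
piece 1:k rests on {0:i}
piece 2:l — minimal
piece 3:l rests on {2:l}
piece 4:l rests on {3:l}
piece 5:k rests on {1:k}
piece 6:h rests on {5:k}
piece 7:k rests on {6:h}
piece 8:h rests on {7:k}
piece 9:i rests on {7:k}
minimal pieces: {0:i, 2:l}
ways to finish when only these pieces remain (= sum over removing one remaining piece with nothing left below it):
  1 left: {4}→1  {8}→1  {9}→1
  2 left: {3,4}→1  {4,8}→2  {4,9}→2  {8,9}→2
  3 left: {2,3,4}→1  {3,4,8}→3  {3,4,9}→3  {4,8,9}→6  {7,8,9}→2
  4 left: {2,3,4,8}→4  {2,3,4,9}→4  {3,4,8,9}→12  {4,7,8,9}→8  {6,7,8,9}→2
  5 left: {2,3,4,8,9}→20  {3,4,7,8,9}→20  {4,6,7,8,9}→10  {5,6,7,8,9}→2
  6 left: {1,5,6,7,8,9}→2  {2,3,4,7,8,9}→40  {3,4,6,7,8,9}→30  {4,5,6,7,8,9}→12
  7 left: {0,1,5,6,7,8,9}→2  {1,4,5,6,7,8,9}→14  {2,3,4,6,7,8,9}→70  {3,4,5,6,7,8,9}→42
  8 left: {0,1,4,5,6,7,8,9}→16  {1,3,4,5,6,7,8,9}→56  {2,3,4,5,6,7,8,9}→112
  placing 0:i first → 168 extensions
  placing 2:l first → 72 extensions
total linear extensions = 240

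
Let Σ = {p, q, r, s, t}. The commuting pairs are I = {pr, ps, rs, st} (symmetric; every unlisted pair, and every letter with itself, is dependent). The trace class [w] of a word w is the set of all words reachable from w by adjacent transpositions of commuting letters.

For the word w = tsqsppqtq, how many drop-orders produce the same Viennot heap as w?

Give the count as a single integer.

#0=t has no predecessor
#1=s has no predecessor
#2=q depends on [0:t, 1:s]
#3=s depends on [2:q]
#4=p depends on [2:q]
#5=p depends on [4:p]
#6=q depends on [3:s, 5:p]
#7=t depends on [6:q]
#8=q depends on [7:t]
sources: [0:t, 1:s]
N(rest) = Σ N(rest − s) over sources s of rest; N(one piece) = 1:
  size 1 → [8]=1
  size 2 → [7,8]=1
  size 3 → [6,7,8]=1
  size 4 → [3,6,7,8]=1  [5,6,7,8]=1
  size 5 → [3,5,6,7,8]=2  [4,5,6,7,8]=1
  size 6 → [3,4,5,6,7,8]=3
  size 7 → [2,3,4,5,6,7,8]=3
  first=0(t) contributes 3
  first=1(s) contributes 3
|[w]| = 6

6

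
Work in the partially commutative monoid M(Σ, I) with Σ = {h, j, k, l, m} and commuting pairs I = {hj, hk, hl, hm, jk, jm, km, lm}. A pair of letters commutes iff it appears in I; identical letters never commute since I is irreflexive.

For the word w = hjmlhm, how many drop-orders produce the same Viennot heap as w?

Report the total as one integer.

#0=h has no predecessor
#1=j has no predecessor
#2=m has no predecessor
#3=l depends on [1:j]
#4=h depends on [0:h]
#5=m depends on [2:m]
sources: [0:h, 1:j, 2:m]
N(rest) = Σ N(rest − s) over sources s of rest; N(one piece) = 1:
  size 1 → [3]=1  [4]=1  [5]=1
  size 2 → [0,4]=1  [1,3]=1  [2,5]=1  [3,4]=2  [3,5]=2  [4,5]=2
  size 3 → [0,3,4]=3  [0,4,5]=3  [1,3,4]=3  [1,3,5]=3  [2,3,5]=3  [2,4,5]=3  [3,4,5]=6
  size 4 → [0,1,3,4]=6  [0,2,4,5]=6  [0,3,4,5]=12  [1,2,3,5]=6  [1,3,4,5]=12  [2,3,4,5]=12
  first=0(h) contributes 30
  first=1(j) contributes 30
  first=2(m) contributes 30
|[w]| = 90

90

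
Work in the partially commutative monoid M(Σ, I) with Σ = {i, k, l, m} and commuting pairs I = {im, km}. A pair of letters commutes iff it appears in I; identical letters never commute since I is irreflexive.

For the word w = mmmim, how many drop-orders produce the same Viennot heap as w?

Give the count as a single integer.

5

drop 0:m onto floor
drop 1:m onto {0:m}
drop 2:m onto {1:m}
drop 3:i onto floor
drop 4:m onto {2:m}
ground layer = {0:m, 3:i}
drop-orders for the pieces not yet dropped (sum over which currently-grounded one goes next):
  1 to go: {3} 1  {4} 1
  2 to go: {2,4} 1  {3,4} 2
  3 to go: {1,2,4} 1  {2,3,4} 3
  if 0:m drops first: 4 orders
  if 3:i drops first: 1 orders
heap linearizations: 5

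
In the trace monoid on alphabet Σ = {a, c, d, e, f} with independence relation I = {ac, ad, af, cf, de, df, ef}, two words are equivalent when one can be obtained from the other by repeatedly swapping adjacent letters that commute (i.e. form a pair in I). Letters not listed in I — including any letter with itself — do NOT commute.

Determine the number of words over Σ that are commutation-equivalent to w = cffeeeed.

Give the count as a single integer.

140

#0=c has no predecessor
#1=f has no predecessor
#2=f depends on [1:f]
#3=e depends on [0:c]
#4=e depends on [3:e]
#5=e depends on [4:e]
#6=e depends on [5:e]
#7=d depends on [0:c]
sources: [0:c, 1:f]
N(rest) = Σ N(rest − s) over sources s of rest; N(one piece) = 1:
  size 1 → [2]=1  [6]=1  [7]=1
  size 2 → [1,2]=1  [2,6]=2  [2,7]=2  [5,6]=1  [6,7]=2
  size 3 → [1,2,6]=3  [1,2,7]=3  [2,5,6]=3  [2,6,7]=6  [4,5,6]=1  [5,6,7]=3
  size 4 → [1,2,5,6]=6  [1,2,6,7]=12  [2,4,5,6]=4  [2,5,6,7]=12  [3,4,5,6]=1  [4,5,6,7]=4
  size 5 → [1,2,4,5,6]=10  [1,2,5,6,7]=30  [2,3,4,5,6]=5  [2,4,5,6,7]=20  [3,4,5,6,7]=5
  size 6 → [0,3,4,5,6,7]=5  [1,2,3,4,5,6]=15  [1,2,4,5,6,7]=60  [2,3,4,5,6,7]=30
  first=0(c) contributes 105
  first=1(f) contributes 35
|[w]| = 140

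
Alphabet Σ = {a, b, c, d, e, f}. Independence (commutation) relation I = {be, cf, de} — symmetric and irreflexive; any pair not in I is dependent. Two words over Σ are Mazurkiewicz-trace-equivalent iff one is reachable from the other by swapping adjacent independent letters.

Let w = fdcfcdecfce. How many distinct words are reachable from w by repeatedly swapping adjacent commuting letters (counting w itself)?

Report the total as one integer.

18

#0=f has no predecessor
#1=d depends on [0:f]
#2=c depends on [1:d]
#3=f depends on [1:d]
#4=c depends on [2:c]
#5=d depends on [3:f, 4:c]
#6=e depends on [3:f, 4:c]
#7=c depends on [5:d, 6:e]
#8=f depends on [5:d, 6:e]
#9=c depends on [7:c]
#10=e depends on [8:f, 9:c]
sources: [0:f]
N(rest) = Σ N(rest − s) over sources s of rest; N(one piece) = 1:
  size 1 → [10]=1
  size 2 → [8,10]=1  [9,10]=1
  size 3 → [7,9,10]=1  [8,9,10]=2
  size 4 → [7,8,9,10]=3
  size 5 → [5,7,8,9,10]=3  [6,7,8,9,10]=3
  size 6 → [5,6,7,8,9,10]=6
  size 7 → [3,5,6,7,8,9,10]=6  [4,5,6,7,8,9,10]=6
  size 8 → [2,4,5,6,7,8,9,10]=6  [3,4,5,6,7,8,9,10]=12
  size 9 → [2,3,4,5,6,7,8,9,10]=18
  first=0(f) contributes 18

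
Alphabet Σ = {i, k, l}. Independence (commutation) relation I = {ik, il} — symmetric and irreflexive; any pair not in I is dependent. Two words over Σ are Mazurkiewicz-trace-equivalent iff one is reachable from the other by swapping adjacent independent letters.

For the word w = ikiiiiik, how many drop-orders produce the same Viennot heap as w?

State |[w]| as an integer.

28

drop 0:i onto floor
drop 1:k onto floor
drop 2:i onto {0:i}
drop 3:i onto {2:i}
drop 4:i onto {3:i}
drop 5:i onto {4:i}
drop 6:i onto {5:i}
drop 7:k onto {1:k}
ground layer = {0:i, 1:k}
drop-orders for the pieces not yet dropped (sum over which currently-grounded one goes next):
  1 to go: {6} 1  {7} 1
  2 to go: {1,7} 1  {5,6} 1  {6,7} 2
  3 to go: {1,6,7} 3  {4,5,6} 1  {5,6,7} 3
  4 to go: {1,5,6,7} 6  {3,4,5,6} 1  {4,5,6,7} 4
  5 to go: {1,4,5,6,7} 10  {2,3,4,5,6} 1  {3,4,5,6,7} 5
  6 to go: {0,2,3,4,5,6} 1  {1,3,4,5,6,7} 15  {2,3,4,5,6,7} 6
  if 0:i drops first: 21 orders
  if 1:k drops first: 7 orders
heap linearizations: 28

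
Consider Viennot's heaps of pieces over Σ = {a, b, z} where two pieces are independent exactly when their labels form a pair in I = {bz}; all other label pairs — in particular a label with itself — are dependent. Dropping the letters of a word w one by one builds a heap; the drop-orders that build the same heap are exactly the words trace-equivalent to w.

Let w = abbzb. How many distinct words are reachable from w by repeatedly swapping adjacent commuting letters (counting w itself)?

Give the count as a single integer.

drop 0:a onto floor
drop 1:b onto {0:a}
drop 2:b onto {1:b}
drop 3:z onto {0:a}
drop 4:b onto {2:b}
ground layer = {0:a}
drop-orders for the pieces not yet dropped (sum over which currently-grounded one goes next):
  1 to go: {3} 1  {4} 1
  2 to go: {2,4} 1  {3,4} 2
  3 to go: {1,2,4} 1  {2,3,4} 3
  if 0:a drops first: 4 orders

4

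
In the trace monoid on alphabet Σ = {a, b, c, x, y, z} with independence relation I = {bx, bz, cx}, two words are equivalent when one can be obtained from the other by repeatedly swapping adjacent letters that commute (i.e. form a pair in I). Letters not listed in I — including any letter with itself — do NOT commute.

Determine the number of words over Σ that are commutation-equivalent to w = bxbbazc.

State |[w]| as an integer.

piece 0:b — minimal
piece 1:x — minimal
piece 2:b rests on {0:b}
piece 3:b rests on {2:b}
piece 4:a rests on {1:x, 3:b}
piece 5:z rests on {4:a}
piece 6:c rests on {5:z}
minimal pieces: {0:b, 1:x}
ways to finish when only these pieces remain (= sum over removing one remaining piece with nothing left below it):
  1 left: {6}→1
  2 left: {5,6}→1
  3 left: {4,5,6}→1
  4 left: {1,4,5,6}→1  {3,4,5,6}→1
  5 left: {1,3,4,5,6}→2  {2,3,4,5,6}→1
  placing 0:b first → 3 extensions
  placing 1:x first → 1 extensions
total linear extensions = 4

4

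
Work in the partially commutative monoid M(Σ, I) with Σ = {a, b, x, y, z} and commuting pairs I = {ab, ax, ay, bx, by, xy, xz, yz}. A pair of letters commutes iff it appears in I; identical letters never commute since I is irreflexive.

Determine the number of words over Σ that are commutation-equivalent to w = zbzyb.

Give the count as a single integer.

#0=z has no predecessor
#1=b depends on [0:z]
#2=z depends on [1:b]
#3=y has no predecessor
#4=b depends on [2:z]
sources: [0:z, 3:y]
N(rest) = Σ N(rest − s) over sources s of rest; N(one piece) = 1:
  size 1 → [3]=1  [4]=1
  size 2 → [2,4]=1  [3,4]=2
  size 3 → [1,2,4]=1  [2,3,4]=3
  first=0(z) contributes 4
  first=3(y) contributes 1
|[w]| = 5

5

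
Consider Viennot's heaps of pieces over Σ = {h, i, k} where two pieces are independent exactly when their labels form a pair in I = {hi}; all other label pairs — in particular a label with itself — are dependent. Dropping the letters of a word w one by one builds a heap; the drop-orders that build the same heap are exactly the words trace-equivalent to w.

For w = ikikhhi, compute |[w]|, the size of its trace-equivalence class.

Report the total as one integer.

0(i) covers ∅
1(k) covers 0:i
2(i) covers 1:k
3(k) covers 2:i
4(h) covers 3:k
5(h) covers 4:h
6(i) covers 3:k
floor of heap: 0:i
completions by unplaced set U, small U first (add the entries for U minus each lowest piece of U):
  |U|=1: {5}:1  {6}:1
  |U|=2: {4,5}:1  {5,6}:2
  |U|=3: {4,5,6}:3
  |U|=4: {3,4,5,6}:3
  |U|=5: {2,3,4,5,6}:3
  start at 0(i): 3

3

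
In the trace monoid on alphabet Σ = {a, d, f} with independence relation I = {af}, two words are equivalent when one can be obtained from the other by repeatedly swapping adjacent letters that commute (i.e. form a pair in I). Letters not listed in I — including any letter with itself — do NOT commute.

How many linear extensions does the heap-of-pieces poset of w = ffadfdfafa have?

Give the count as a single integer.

18

drop 0:f onto floor
drop 1:f onto {0:f}
drop 2:a onto floor
drop 3:d onto {1:f, 2:a}
drop 4:f onto {3:d}
drop 5:d onto {4:f}
drop 6:f onto {5:d}
drop 7:a onto {5:d}
drop 8:f onto {6:f}
drop 9:a onto {7:a}
ground layer = {0:f, 2:a}
drop-orders for the pieces not yet dropped (sum over which currently-grounded one goes next):
  1 to go: {8} 1  {9} 1
  2 to go: {6,8} 1  {7,9} 1  {8,9} 2
  3 to go: {6,8,9} 3  {7,8,9} 3
  4 to go: {6,7,8,9} 6
  5 to go: {5,6,7,8,9} 6
  6 to go: {4,5,6,7,8,9} 6
  7 to go: {3,4,5,6,7,8,9} 6
  8 to go: {1,3,4,5,6,7,8,9} 6  {2,3,4,5,6,7,8,9} 6
  if 0:f drops first: 12 orders
  if 2:a drops first: 6 orders
heap linearizations: 18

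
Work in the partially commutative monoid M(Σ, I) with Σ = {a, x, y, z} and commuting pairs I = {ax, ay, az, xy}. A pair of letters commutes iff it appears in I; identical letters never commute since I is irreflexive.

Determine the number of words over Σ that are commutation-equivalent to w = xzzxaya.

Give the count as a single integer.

42

drop 0:x onto floor
drop 1:z onto {0:x}
drop 2:z onto {1:z}
drop 3:x onto {2:z}
drop 4:a onto floor
drop 5:y onto {2:z}
drop 6:a onto {4:a}
ground layer = {0:x, 4:a}
drop-orders for the pieces not yet dropped (sum over which currently-grounded one goes next):
  1 to go: {3} 1  {5} 1  {6} 1
  2 to go: {3,5} 2  {3,6} 2  {4,6} 1  {5,6} 2
  3 to go: {2,3,5} 2  {3,4,6} 3  {3,5,6} 6  {4,5,6} 3
  4 to go: {1,2,3,5} 2  {2,3,5,6} 8  {3,4,5,6} 12
  5 to go: {0,1,2,3,5} 2  {1,2,3,5,6} 10  {2,3,4,5,6} 20
  if 0:x drops first: 30 orders
  if 4:a drops first: 12 orders
heap linearizations: 42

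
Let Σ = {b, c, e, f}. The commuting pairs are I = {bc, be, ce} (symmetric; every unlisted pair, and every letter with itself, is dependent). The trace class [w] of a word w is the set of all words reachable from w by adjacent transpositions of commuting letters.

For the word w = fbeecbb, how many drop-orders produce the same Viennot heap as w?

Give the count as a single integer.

drop 0:f onto floor
drop 1:b onto {0:f}
drop 2:e onto {0:f}
drop 3:e onto {2:e}
drop 4:c onto {0:f}
drop 5:b onto {1:b}
drop 6:b onto {5:b}
ground layer = {0:f}
drop-orders for the pieces not yet dropped (sum over which currently-grounded one goes next):
  1 to go: {3} 1  {4} 1  {6} 1
  2 to go: {2,3} 1  {3,4} 2  {3,6} 2  {4,6} 2  {5,6} 1
  3 to go: {1,5,6} 1  {2,3,4} 3  {2,3,6} 3  {3,4,6} 6  {3,5,6} 3  {4,5,6} 3
  4 to go: {1,3,5,6} 4  {1,4,5,6} 4  {2,3,4,6} 12  {2,3,5,6} 6  {3,4,5,6} 12
  5 to go: {1,2,3,5,6} 10  {1,3,4,5,6} 20  {2,3,4,5,6} 30
  if 0:f drops first: 60 orders

60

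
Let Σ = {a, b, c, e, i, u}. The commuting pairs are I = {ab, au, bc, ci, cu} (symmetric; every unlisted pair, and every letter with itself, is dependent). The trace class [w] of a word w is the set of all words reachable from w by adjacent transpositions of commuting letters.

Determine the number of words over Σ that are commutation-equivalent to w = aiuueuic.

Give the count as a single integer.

drop 0:a onto floor
drop 1:i onto {0:a}
drop 2:u onto {1:i}
drop 3:u onto {2:u}
drop 4:e onto {3:u}
drop 5:u onto {4:e}
drop 6:i onto {5:u}
drop 7:c onto {4:e}
ground layer = {0:a}
drop-orders for the pieces not yet dropped (sum over which currently-grounded one goes next):
  1 to go: {6} 1  {7} 1
  2 to go: {5,6} 1  {6,7} 2
  3 to go: {5,6,7} 3
  4 to go: {4,5,6,7} 3
  5 to go: {3,4,5,6,7} 3
  6 to go: {2,3,4,5,6,7} 3
  if 0:a drops first: 3 orders

3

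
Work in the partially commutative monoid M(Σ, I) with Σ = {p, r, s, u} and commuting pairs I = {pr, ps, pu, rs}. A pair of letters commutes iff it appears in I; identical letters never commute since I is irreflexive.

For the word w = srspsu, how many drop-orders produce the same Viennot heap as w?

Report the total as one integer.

24

#0=s has no predecessor
#1=r has no predecessor
#2=s depends on [0:s]
#3=p has no predecessor
#4=s depends on [2:s]
#5=u depends on [1:r, 4:s]
sources: [0:s, 1:r, 3:p]
N(rest) = Σ N(rest − s) over sources s of rest; N(one piece) = 1:
  size 1 → [3]=1  [5]=1
  size 2 → [1,5]=1  [3,5]=2  [4,5]=1
  size 3 → [1,3,5]=3  [1,4,5]=2  [2,4,5]=1  [3,4,5]=3
  size 4 → [0,2,4,5]=1  [1,2,4,5]=3  [1,3,4,5]=8  [2,3,4,5]=4
  first=0(s) contributes 15
  first=1(r) contributes 5
  first=3(p) contributes 4
|[w]| = 24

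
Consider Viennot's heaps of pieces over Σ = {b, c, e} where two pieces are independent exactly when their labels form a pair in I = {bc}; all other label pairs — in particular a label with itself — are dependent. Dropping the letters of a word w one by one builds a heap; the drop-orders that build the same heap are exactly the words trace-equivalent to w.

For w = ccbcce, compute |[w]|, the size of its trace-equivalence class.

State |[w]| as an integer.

drop 0:c onto floor
drop 1:c onto {0:c}
drop 2:b onto floor
drop 3:c onto {1:c}
drop 4:c onto {3:c}
drop 5:e onto {2:b, 4:c}
ground layer = {0:c, 2:b}
drop-orders for the pieces not yet dropped (sum over which currently-grounded one goes next):
  1 to go: {5} 1
  2 to go: {2,5} 1  {4,5} 1
  3 to go: {2,4,5} 2  {3,4,5} 1
  4 to go: {1,3,4,5} 1  {2,3,4,5} 3
  if 0:c drops first: 4 orders
  if 2:b drops first: 1 orders
heap linearizations: 5

5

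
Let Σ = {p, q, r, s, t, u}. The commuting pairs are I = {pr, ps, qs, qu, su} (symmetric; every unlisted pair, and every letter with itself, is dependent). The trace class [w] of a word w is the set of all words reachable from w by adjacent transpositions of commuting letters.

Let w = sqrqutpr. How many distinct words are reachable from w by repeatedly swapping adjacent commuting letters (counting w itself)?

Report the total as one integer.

8

#0=s has no predecessor
#1=q has no predecessor
#2=r depends on [0:s, 1:q]
#3=q depends on [2:r]
#4=u depends on [2:r]
#5=t depends on [3:q, 4:u]
#6=p depends on [5:t]
#7=r depends on [5:t]
sources: [0:s, 1:q]
N(rest) = Σ N(rest − s) over sources s of rest; N(one piece) = 1:
  size 1 → [6]=1  [7]=1
  size 2 → [6,7]=2
  size 3 → [5,6,7]=2
  size 4 → [3,5,6,7]=2  [4,5,6,7]=2
  size 5 → [3,4,5,6,7]=4
  size 6 → [2,3,4,5,6,7]=4
  first=0(s) contributes 4
  first=1(q) contributes 4
|[w]| = 8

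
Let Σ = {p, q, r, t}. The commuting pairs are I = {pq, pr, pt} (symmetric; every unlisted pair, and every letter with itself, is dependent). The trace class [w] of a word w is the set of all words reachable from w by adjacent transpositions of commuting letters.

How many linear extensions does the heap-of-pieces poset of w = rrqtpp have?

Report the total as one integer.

drop 0:r onto floor
drop 1:r onto {0:r}
drop 2:q onto {1:r}
drop 3:t onto {2:q}
drop 4:p onto floor
drop 5:p onto {4:p}
ground layer = {0:r, 4:p}
drop-orders for the pieces not yet dropped (sum over which currently-grounded one goes next):
  1 to go: {3} 1  {5} 1
  2 to go: {2,3} 1  {3,5} 2  {4,5} 1
  3 to go: {1,2,3} 1  {2,3,5} 3  {3,4,5} 3
  4 to go: {0,1,2,3} 1  {1,2,3,5} 4  {2,3,4,5} 6
  if 0:r drops first: 10 orders
  if 4:p drops first: 5 orders
heap linearizations: 15

15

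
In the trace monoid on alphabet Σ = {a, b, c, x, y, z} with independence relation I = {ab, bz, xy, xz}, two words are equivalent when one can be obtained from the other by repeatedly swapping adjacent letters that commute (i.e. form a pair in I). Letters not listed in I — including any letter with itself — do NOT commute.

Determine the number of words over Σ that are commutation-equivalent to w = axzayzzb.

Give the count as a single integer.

drop 0:a onto floor
drop 1:x onto {0:a}
drop 2:z onto {0:a}
drop 3:a onto {1:x, 2:z}
drop 4:y onto {3:a}
drop 5:z onto {4:y}
drop 6:z onto {5:z}
drop 7:b onto {4:y}
ground layer = {0:a}
drop-orders for the pieces not yet dropped (sum over which currently-grounded one goes next):
  1 to go: {6} 1  {7} 1
  2 to go: {5,6} 1  {6,7} 2
  3 to go: {5,6,7} 3
  4 to go: {4,5,6,7} 3
  5 to go: {3,4,5,6,7} 3
  6 to go: {1,3,4,5,6,7} 3  {2,3,4,5,6,7} 3
  if 0:a drops first: 6 orders

6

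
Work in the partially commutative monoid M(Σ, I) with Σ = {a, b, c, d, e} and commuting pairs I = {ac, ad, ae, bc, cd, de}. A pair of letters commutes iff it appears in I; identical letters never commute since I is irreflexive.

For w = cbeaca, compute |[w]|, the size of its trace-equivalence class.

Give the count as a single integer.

#0=c has no predecessor
#1=b has no predecessor
#2=e depends on [0:c, 1:b]
#3=a depends on [1:b]
#4=c depends on [2:e]
#5=a depends on [3:a]
sources: [0:c, 1:b]
N(rest) = Σ N(rest − s) over sources s of rest; N(one piece) = 1:
  size 1 → [4]=1  [5]=1
  size 2 → [2,4]=1  [3,5]=1  [4,5]=2
  size 3 → [0,2,4]=1  [2,4,5]=3  [3,4,5]=3
  size 4 → [0,2,4,5]=4  [2,3,4,5]=6
  first=0(c) contributes 6
  first=1(b) contributes 10
|[w]| = 16

16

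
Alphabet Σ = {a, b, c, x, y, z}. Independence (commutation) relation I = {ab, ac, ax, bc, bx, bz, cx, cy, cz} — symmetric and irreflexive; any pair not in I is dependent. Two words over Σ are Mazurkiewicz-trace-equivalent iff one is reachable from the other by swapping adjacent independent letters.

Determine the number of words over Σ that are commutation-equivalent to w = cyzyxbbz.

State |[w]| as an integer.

drop 0:c onto floor
drop 1:y onto floor
drop 2:z onto {1:y}
drop 3:y onto {2:z}
drop 4:x onto {3:y}
drop 5:b onto {3:y}
drop 6:b onto {5:b}
drop 7:z onto {4:x}
ground layer = {0:c, 1:y}
drop-orders for the pieces not yet dropped (sum over which currently-grounded one goes next):
  1 to go: {0} 1  {6} 1  {7} 1
  2 to go: {0,6} 2  {0,7} 2  {4,7} 1  {5,6} 1  {6,7} 2
  3 to go: {0,4,7} 3  {0,5,6} 3  {0,6,7} 6  {4,6,7} 3  {5,6,7} 3
  4 to go: {0,4,6,7} 12  {0,5,6,7} 12  {4,5,6,7} 6
  5 to go: {0,4,5,6,7} 30  {3,4,5,6,7} 6
  6 to go: {0,3,4,5,6,7} 36  {2,3,4,5,6,7} 6
  if 0:c drops first: 6 orders
  if 1:y drops first: 42 orders
heap linearizations: 48

48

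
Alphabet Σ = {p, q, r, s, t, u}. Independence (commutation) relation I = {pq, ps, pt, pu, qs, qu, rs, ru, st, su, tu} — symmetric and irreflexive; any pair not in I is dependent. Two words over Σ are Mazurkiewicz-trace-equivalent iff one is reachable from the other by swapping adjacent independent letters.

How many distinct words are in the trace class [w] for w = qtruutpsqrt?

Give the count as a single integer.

piece 0:q — minimal
piece 1:t rests on {0:q}
piece 2:r rests on {1:t}
piece 3:u — minimal
piece 4:u rests on {3:u}
piece 5:t rests on {2:r}
piece 6:p rests on {2:r}
piece 7:s — minimal
piece 8:q rests on {5:t}
piece 9:r rests on {6:p, 8:q}
piece 10:t rests on {9:r}
minimal pieces: {0:q, 3:u, 7:s}
ways to finish when only these pieces remain (= sum over removing one remaining piece with nothing left below it):
  1 left: {4}→1  {7}→1  {10}→1
  2 left: {3,4}→1  {4,7}→2  {4,10}→2  {7,10}→2  {9,10}→1
  3 left: {3,4,7}→3  {3,4,10}→3  {4,7,10}→6  {4,9,10}→3  {6,9,10}→1  {7,9,10}→3  {8,9,10}→1
  4 left: {3,4,7,10}→12  {3,4,9,10}→6  {4,6,9,10}→4  {4,7,9,10}→12  {4,8,9,10}→4  {5,8,9,10}→1  {6,7,9,10}→4  {6,8,9,10}→2  {7,8,9,10}→4
  5 left: {3,4,6,9,10}→10  {3,4,7,9,10}→30  {3,4,8,9,10}→10  {4,5,8,9,10}→5  {4,6,7,9,10}→20  {4,6,8,9,10}→10  {4,7,8,9,10}→20  {5,6,8,9,10}→3  {5,7,8,9,10}→5  {6,7,8,9,10}→10
  6 left: {2,5,6,8,9,10}→3  {3,4,5,8,9,10}→15  {3,4,6,7,9,10}→60  {3,4,6,8,9,10}→30  {3,4,7,8,9,10}→60  {4,5,6,8,9,10}→18  {4,5,7,8,9,10}→30  {4,6,7,8,9,10}→60  {5,6,7,8,9,10}→18
  7 left: {1,2,5,6,8,9,10}→3  {2,4,5,6,8,9,10}→21  {2,5,6,7,8,9,10}→21  {3,4,5,6,8,9,10}→63  {3,4,5,7,8,9,10}→105  {3,4,6,7,8,9,10}→210  {4,5,6,7,8,9,10}→126
  8 left: {0,1,2,5,6,8,9,10}→3  {1,2,4,5,6,8,9,10}→24  {1,2,5,6,7,8,9,10}→24  {2,3,4,5,6,8,9,10}→84  {2,4,5,6,7,8,9,10}→168  {3,4,5,6,7,8,9,10}→504
  9 left: {0,1,2,4,5,6,8,9,10}→27  {0,1,2,5,6,7,8,9,10}→27  {1,2,3,4,5,6,8,9,10}→108  {1,2,4,5,6,7,8,9,10}→216  {2,3,4,5,6,7,8,9,10}→756
  placing 0:q first → 1080 extensions
  placing 3:u first → 270 extensions
  placing 7:s first → 135 extensions
total linear extensions = 1485

1485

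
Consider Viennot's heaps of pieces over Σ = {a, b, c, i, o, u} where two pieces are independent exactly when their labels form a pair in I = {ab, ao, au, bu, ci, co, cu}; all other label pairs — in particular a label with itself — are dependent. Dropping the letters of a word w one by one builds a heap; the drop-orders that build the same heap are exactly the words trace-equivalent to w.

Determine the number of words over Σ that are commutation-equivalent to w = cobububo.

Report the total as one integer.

0(c) covers ∅
1(o) covers ∅
2(b) covers 0:c, 1:o
3(u) covers 1:o
4(b) covers 2:b
5(u) covers 3:u
6(b) covers 4:b
7(o) covers 5:u, 6:b
floor of heap: 0:c, 1:o
completions by unplaced set U, small U first (add the entries for U minus each lowest piece of U):
  |U|=1: {7}:1
  |U|=2: {5,7}:1  {6,7}:1
  |U|=3: {3,5,7}:1  {4,6,7}:1  {5,6,7}:2
  |U|=4: {2,4,6,7}:1  {3,5,6,7}:3  {4,5,6,7}:3
  |U|=5: {0,2,4,6,7}:1  {2,4,5,6,7}:4  {3,4,5,6,7}:6
  |U|=6: {0,2,4,5,6,7}:5  {2,3,4,5,6,7}:10
  start at 0(c): 10
  start at 1(o): 15
sum over floor = 25

25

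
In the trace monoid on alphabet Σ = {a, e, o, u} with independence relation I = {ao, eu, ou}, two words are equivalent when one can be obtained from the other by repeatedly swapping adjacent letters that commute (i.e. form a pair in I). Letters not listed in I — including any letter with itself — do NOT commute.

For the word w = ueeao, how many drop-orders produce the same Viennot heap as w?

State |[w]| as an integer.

7

piece 0:u — minimal
piece 1:e — minimal
piece 2:e rests on {1:e}
piece 3:a rests on {0:u, 2:e}
piece 4:o rests on {2:e}
minimal pieces: {0:u, 1:e}
ways to finish when only these pieces remain (= sum over removing one remaining piece with nothing left below it):
  1 left: {3}→1  {4}→1
  2 left: {0,3}→1  {3,4}→2
  3 left: {0,3,4}→3  {2,3,4}→2
  placing 0:u first → 2 extensions
  placing 1:e first → 5 extensions
total linear extensions = 7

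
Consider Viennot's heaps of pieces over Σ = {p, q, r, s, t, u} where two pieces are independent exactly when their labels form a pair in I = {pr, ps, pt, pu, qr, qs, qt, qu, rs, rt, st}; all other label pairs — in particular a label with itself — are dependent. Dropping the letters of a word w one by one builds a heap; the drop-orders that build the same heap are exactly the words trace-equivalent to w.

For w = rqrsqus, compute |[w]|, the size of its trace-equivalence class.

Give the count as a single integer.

piece 0:r — minimal
piece 1:q — minimal
piece 2:r rests on {0:r}
piece 3:s — minimal
piece 4:q rests on {1:q}
piece 5:u rests on {2:r, 3:s}
piece 6:s rests on {5:u}
minimal pieces: {0:r, 1:q, 3:s}
ways to finish when only these pieces remain (= sum over removing one remaining piece with nothing left below it):
  1 left: {4}→1  {6}→1
  2 left: {1,4}→1  {4,6}→2  {5,6}→1
  3 left: {1,4,6}→3  {2,5,6}→1  {3,5,6}→1  {4,5,6}→3
  4 left: {0,2,5,6}→1  {1,4,5,6}→6  {2,3,5,6}→2  {2,4,5,6}→4  {3,4,5,6}→4
  5 left: {0,2,3,5,6}→3  {0,2,4,5,6}→5  {1,2,4,5,6}→10  {1,3,4,5,6}→10  {2,3,4,5,6}→10
  placing 0:r first → 30 extensions
  placing 1:q first → 18 extensions
  placing 3:s first → 15 extensions
total linear extensions = 63

63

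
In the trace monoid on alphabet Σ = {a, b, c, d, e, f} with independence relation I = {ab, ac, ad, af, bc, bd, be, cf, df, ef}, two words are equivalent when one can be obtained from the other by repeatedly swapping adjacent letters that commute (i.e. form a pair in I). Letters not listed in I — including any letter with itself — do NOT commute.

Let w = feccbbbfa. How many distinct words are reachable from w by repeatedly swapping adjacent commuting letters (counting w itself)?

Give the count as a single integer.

#0=f has no predecessor
#1=e has no predecessor
#2=c depends on [1:e]
#3=c depends on [2:c]
#4=b depends on [0:f]
#5=b depends on [4:b]
#6=b depends on [5:b]
#7=f depends on [6:b]
#8=a depends on [1:e]
sources: [0:f, 1:e]
N(rest) = Σ N(rest − s) over sources s of rest; N(one piece) = 1:
  size 1 → [3]=1  [7]=1  [8]=1
  size 2 → [2,3]=1  [3,7]=2  [3,8]=2  [6,7]=1  [7,8]=2
  size 3 → [2,3,7]=3  [2,3,8]=3  [3,6,7]=3  [3,7,8]=6  [5,6,7]=1  [6,7,8]=3
  size 4 → [1,2,3,8]=3  [2,3,6,7]=6  [2,3,7,8]=12  [3,5,6,7]=4  [3,6,7,8]=12  [4,5,6,7]=1  [5,6,7,8]=4
  size 5 → [0,4,5,6,7]=1  [1,2,3,7,8]=15  [2,3,5,6,7]=10  [2,3,6,7,8]=30  [3,4,5,6,7]=5  [3,5,6,7,8]=20  [4,5,6,7,8]=5
  size 6 → [0,3,4,5,6,7]=6  [0,4,5,6,7,8]=6  [1,2,3,6,7,8]=45  [2,3,4,5,6,7]=15  [2,3,5,6,7,8]=60  [3,4,5,6,7,8]=30
  size 7 → [0,2,3,4,5,6,7]=21  [0,3,4,5,6,7,8]=42  [1,2,3,5,6,7,8]=105  [2,3,4,5,6,7,8]=105
  first=0(f) contributes 210
  first=1(e) contributes 168
|[w]| = 378

378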